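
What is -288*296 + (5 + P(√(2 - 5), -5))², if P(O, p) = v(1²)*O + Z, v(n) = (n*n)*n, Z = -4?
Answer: -85250 + 2*I*√3 ≈ -85250.0 + 3.4641*I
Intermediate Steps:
v(n) = n³ (v(n) = n²*n = n³)
P(O, p) = -4 + O (P(O, p) = (1²)³*O - 4 = 1³*O - 4 = 1*O - 4 = O - 4 = -4 + O)
-288*296 + (5 + P(√(2 - 5), -5))² = -288*296 + (5 + (-4 + √(2 - 5)))² = -85248 + (5 + (-4 + √(-3)))² = -85248 + (5 + (-4 + I*√3))² = -85248 + (1 + I*√3)²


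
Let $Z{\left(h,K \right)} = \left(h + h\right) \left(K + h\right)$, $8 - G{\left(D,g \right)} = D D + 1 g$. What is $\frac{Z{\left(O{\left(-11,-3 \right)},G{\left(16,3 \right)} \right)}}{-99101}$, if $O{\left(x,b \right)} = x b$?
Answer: $\frac{14388}{99101} \approx 0.14519$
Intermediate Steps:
$O{\left(x,b \right)} = b x$
$G{\left(D,g \right)} = 8 - g - D^{2}$ ($G{\left(D,g \right)} = 8 - \left(D D + 1 g\right) = 8 - \left(D^{2} + g\right) = 8 - \left(g + D^{2}\right) = 8 - g - D^{2}$)
$Z{\left(h,K \right)} = 2 h \left(K + h\right)$
$\frac{Z{\left(O{\left(-11,-3 \right)},G{\left(16,3 \right)} \right)}}{-99101} = \frac{2 \left(\left(-3\right) \left(-11\right)\right) \left(\left(8 - 3 - 16^{2}\right) - -33\right)}{-99101} = 2 \cdot 33 \left(\left(8 - 3 - 256\right) + 33\right) \left(- \frac{1}{99101}\right) = 2 \cdot 33 \left(-251 + 33\right) \left(- \frac{1}{99101}\right) = 2 \cdot 33 \left(-218\right) \left(- \frac{1}{99101}\right) = \left(-14388\right) \left(- \frac{1}{99101}\right) = \frac{14388}{99101}$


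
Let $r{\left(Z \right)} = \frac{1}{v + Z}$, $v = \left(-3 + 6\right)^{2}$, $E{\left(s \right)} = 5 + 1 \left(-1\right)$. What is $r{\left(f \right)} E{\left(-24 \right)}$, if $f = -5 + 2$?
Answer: $\frac{2}{3} \approx 0.66667$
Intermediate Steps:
$E{\left(s \right)} = 4$ ($E{\left(s \right)} = 5 - 1 = 4$)
$f = -3$
$v = 9$ ($v = 3^{2} = 9$)
$r{\left(Z \right)} = \frac{1}{9 + Z}$
$r{\left(f \right)} E{\left(-24 \right)} = \frac{1}{9 - 3} \cdot 4 = \frac{1}{6} \cdot 4 = \frac{2}{3}$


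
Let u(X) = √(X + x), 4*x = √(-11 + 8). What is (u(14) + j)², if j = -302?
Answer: (604 - √(56 + I*√3))²/4 ≈ 88958.0 - 34.513*I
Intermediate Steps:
x = I*√3/4 (x = √(-11 + 8)/4 = √(-3)/4 = (I*√3)/4 = I*√3/4 ≈ 0.43301*I)
u(X) = √(X + I*√3/4)
(u(14) + j)² = (√(4*14 + I*√3)/2 - 302)² = (√(56 + I*√3)/2 - 302)² = (-302 + √(56 + I*√3)/2)²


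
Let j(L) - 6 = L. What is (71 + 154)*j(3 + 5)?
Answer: 3150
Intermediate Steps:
j(L) = 6 + L
(71 + 154)*j(3 + 5) = (71 + 154)*(6 + (3 + 5)) = 225*(6 + 8) = 225*14 = 3150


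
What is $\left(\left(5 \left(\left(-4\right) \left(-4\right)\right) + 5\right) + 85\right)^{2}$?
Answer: $28900$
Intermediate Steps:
$\left(\left(5 \left(\left(-4\right) \left(-4\right)\right) + 5\right) + 85\right)^{2} = \left(\left(5 \cdot 16 + 5\right) + 85\right)^{2} = \left(\left(80 + 5\right) + 85\right)^{2} = \left(85 + 85\right)^{2} = 170^{2} = 28900$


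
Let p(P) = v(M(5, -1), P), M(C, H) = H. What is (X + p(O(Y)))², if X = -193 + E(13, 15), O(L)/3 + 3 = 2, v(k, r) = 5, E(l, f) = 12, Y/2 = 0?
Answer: 30976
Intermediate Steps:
Y = 0 (Y = 2*0 = 0)
O(L) = -3 (O(L) = -9 + 3*2 = -9 + 6 = -3)
X = -181 (X = -193 + 12 = -181)
p(P) = 5
(X + p(O(Y)))² = (-181 + 5)² = (-176)² = 30976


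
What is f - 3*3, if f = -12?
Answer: -21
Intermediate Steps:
f - 3*3 = -12 - 3*3 = -12 - 9 = -21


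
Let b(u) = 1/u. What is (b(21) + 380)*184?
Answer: 1468504/21 ≈ 69929.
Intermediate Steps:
(b(21) + 380)*184 = (1/21 + 380)*184 = (7981/21)*184 = 1468504/21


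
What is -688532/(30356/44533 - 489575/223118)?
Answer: 526256336281816/1156097959 ≈ 4.5520e+5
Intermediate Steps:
-688532/(30356/44533 - 489575/223118) = -688532/(-15029273467/9936113894) = -688532*(-9936113894/15029273467) = 526256336281816/1156097959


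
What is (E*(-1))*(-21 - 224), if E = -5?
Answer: -1225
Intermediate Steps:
(E*(-1))*(-21 - 224) = (-5*(-1))*(-21 - 224) = 5*(-245) = -1225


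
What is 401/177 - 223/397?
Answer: 119726/70269 ≈ 1.7038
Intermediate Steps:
401/177 - 223/397 = 119726/70269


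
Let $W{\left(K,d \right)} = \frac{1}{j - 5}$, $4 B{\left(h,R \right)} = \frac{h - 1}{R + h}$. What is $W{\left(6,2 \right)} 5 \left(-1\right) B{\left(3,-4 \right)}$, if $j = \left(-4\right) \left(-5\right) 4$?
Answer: $\frac{1}{30} \approx 0.033333$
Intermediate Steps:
$j = 80$ ($j = 20 \cdot 4 = 80$)
$B{\left(h,R \right)} = \frac{-1 + h}{4 \left(R + h\right)}$ ($B{\left(h,R \right)} = \frac{\left(h - 1\right) \frac{1}{R + h}}{4} = \frac{\left(-1 + h\right) \frac{1}{R + h}}{4} = \frac{\frac{1}{R + h} \left(-1 + h\right)}{4} = \frac{-1 + h}{4 \left(R + h\right)}$)
$W{\left(K,d \right)} = \frac{1}{75}$ ($W{\left(K,d \right)} = \frac{1}{80 - 5} = \frac{1}{75}$)
$W{\left(6,2 \right)} 5 \left(-1\right) B{\left(3,-4 \right)} = \frac{5 \left(-1\right)}{75} \frac{-1 + 3}{4 \left(-4 + 3\right)} = \frac{1}{75} \left(-5\right) \frac{1}{4} \frac{1}{-1} \cdot 2 = - \frac{\frac{1}{4} \left(-1\right) 2}{15} = \left(- \frac{1}{15}\right) \left(- \frac{1}{2}\right) = \frac{1}{30}$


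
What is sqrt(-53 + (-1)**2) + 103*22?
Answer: 2266 + 2*I*sqrt(13) ≈ 2266.0 + 7.2111*I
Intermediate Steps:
sqrt(-53 + (-1)**2) + 103*22 = sqrt(-53 + 1) + 2266 = sqrt(-52) + 2266 = 2*I*sqrt(13) + 2266 = 2266 + 2*I*sqrt(13)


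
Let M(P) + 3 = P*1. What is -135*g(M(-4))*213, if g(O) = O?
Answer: 201285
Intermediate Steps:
M(P) = -3 + P (M(P) = -3 + P*1 = -3 + P)
-135*g(M(-4))*213 = -135*(-3 - 4)*213 = -135*(-7)*213 = 945*213 = 201285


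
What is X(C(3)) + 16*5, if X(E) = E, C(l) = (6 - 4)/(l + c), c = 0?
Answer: 242/3 ≈ 80.667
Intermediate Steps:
C(l) = 2/l (C(l) = (6 - 4)/(l + 0) = 2/l)
X(C(3)) + 16*5 = 2/3 + 16*5 = 2*(⅓) + 80 = ⅔ + 80 = 242/3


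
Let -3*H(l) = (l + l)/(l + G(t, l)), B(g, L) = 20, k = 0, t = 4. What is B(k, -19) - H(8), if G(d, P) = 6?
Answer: 428/21 ≈ 20.381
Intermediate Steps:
H(l) = -2*l/(3*(6 + l)) (H(l) = -(l + l)/(3*(l + 6)) = -2*l/(3*(6 + l)))
B(k, -19) - H(8) = 20 - (-2)*8/(18 + 3*8) = 20 - (-2)*8/(18 + 24) = 20 - (-2)*8/42 = 20 - 1*(-8/21) = 20 + 8/21 = 428/21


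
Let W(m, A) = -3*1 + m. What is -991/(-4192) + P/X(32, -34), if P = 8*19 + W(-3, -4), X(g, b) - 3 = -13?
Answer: -301061/20960 ≈ -14.364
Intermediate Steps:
X(g, b) = -10 (X(g, b) = 3 - 13 = -10)
W(m, A) = -3 + m
P = 146 (P = 8*19 + (-3 - 3) = 152 - 6 = 146)
-991/(-4192) + P/X(32, -34) = -991/(-4192) + 146/(-10) = -991*(-1/4192) + 146*(-1/10) = 991/4192 - 73/5 = -301061/20960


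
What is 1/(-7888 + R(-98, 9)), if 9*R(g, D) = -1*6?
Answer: -3/23666 ≈ -0.00012676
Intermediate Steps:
R(g, D) = -2/3 (R(g, D) = (-1*6)/9 = (1/9)*(-6) = -2/3)
1/(-7888 + R(-98, 9)) = 1/(-7888 - 2/3) = 1/(-23666/3) = -3/23666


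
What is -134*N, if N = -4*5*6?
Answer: 16080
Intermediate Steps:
N = -120 (N = -20*6 = -120)
-134*N = -134*(-120) = 16080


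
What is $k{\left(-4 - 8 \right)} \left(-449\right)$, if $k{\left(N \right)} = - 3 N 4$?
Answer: $-64656$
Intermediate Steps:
$k{\left(N \right)} = - 12 N$
$k{\left(-4 - 8 \right)} \left(-449\right) = - 12 \left(-4 - 8\right) \left(-449\right) = \left(-12\right) \left(-12\right) \left(-449\right) = 144 \left(-449\right) = -64656$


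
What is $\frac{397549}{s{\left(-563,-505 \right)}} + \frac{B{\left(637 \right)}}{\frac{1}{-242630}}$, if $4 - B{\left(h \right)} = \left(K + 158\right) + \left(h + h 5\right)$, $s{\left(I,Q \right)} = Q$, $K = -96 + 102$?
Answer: $\frac{487906695751}{505} \approx 9.6615 \cdot 10^{8}$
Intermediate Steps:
$K = 6$
$B{\left(h \right)} = -160 - 6 h$ ($B{\left(h \right)} = 4 - \left(\left(6 + 158\right) + \left(h + h 5\right)\right) = 4 - \left(164 + \left(h + 5 h\right)\right) = 4 - \left(164 + 6 h\right) = -160 - 6 h$)
$\frac{397549}{s{\left(-563,-505 \right)}} + \frac{B{\left(637 \right)}}{\frac{1}{-242630}} = \frac{397549}{-505} + \frac{-160 - 3822}{\frac{1}{-242630}} = 397549 \left(- \frac{1}{505}\right) + \frac{-160 - 3822}{- \frac{1}{242630}} = - \frac{397549}{505} - -966152660 = - \frac{397549}{505} + 966152660 = \frac{487906695751}{505}$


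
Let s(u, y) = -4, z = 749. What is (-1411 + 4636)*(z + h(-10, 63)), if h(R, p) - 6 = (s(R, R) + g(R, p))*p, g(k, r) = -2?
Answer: 1215825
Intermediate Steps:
h(R, p) = 6 - 6*p (h(R, p) = 6 + (-4 - 2)*p = 6 - 6*p)
(-1411 + 4636)*(z + h(-10, 63)) = (-1411 + 4636)*(749 + (6 - 6*63)) = 3225*(749 + (6 - 378)) = 3225*(749 - 372) = 3225*377 = 1215825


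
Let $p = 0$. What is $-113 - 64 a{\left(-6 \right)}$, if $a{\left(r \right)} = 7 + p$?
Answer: $-561$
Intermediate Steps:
$a{\left(r \right)} = 7$ ($a{\left(r \right)} = 7 + 0 = 7$)
$-113 - 64 a{\left(-6 \right)} = -113 - 448 = -561$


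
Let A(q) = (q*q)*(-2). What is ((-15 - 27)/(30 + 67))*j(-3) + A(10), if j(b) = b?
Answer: -19274/97 ≈ -198.70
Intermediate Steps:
A(q) = -2*q**2 (A(q) = q**2*(-2) = -2*q**2)
((-15 - 27)/(30 + 67))*j(-3) + A(10) = ((-15 - 27)/(30 + 67))*(-3) - 2*10**2 = -42/97*(-3) - 2*100 = -42*1/97*(-3) - 200 = -42/97*(-3) - 200 = 126/97 - 200 = -19274/97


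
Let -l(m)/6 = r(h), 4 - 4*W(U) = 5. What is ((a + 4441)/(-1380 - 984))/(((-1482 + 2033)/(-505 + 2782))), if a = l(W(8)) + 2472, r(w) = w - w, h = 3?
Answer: -5246967/434188 ≈ -12.085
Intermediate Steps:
W(U) = -¼ (W(U) = 1 - ¼*5 = 1 - 5/4 = -¼)
r(w) = 0
l(m) = 0 (l(m) = -6*0 = 0)
a = 2472 (a = 0 + 2472 = 2472)
((a + 4441)/(-1380 - 984))/(((-1482 + 2033)/(-505 + 2782))) = ((2472 + 4441)/(-1380 - 984))/(((-1482 + 2033)/(-505 + 2782))) = (6913/(-2364))/((551/2277)) = (6913*(-1/2364))/((551*(1/2277))) = -6913/(2364*551/2277) = -6913/2364*2277/551 = -5246967/434188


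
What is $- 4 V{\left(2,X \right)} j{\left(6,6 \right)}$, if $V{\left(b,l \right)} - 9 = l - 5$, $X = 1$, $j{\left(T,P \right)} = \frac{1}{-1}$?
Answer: $20$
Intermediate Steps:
$j{\left(T,P \right)} = -1$
$V{\left(b,l \right)} = 4 + l$ ($V{\left(b,l \right)} = 9 + \left(l - 5\right) = 9 + \left(-5 + l\right) = 4 + l$)
$- 4 V{\left(2,X \right)} j{\left(6,6 \right)} = - 4 \left(4 + 1\right) \left(-1\right) = \left(-4\right) 5 \left(-1\right) = \left(-20\right) \left(-1\right) = 20$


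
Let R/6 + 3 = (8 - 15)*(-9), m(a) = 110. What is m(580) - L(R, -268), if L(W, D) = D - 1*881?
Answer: 1259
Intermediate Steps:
R = 360 (R = -18 + 6*((8 - 15)*(-9)) = -18 + 6*(-7*(-9)) = -18 + 6*63 = -18 + 378 = 360)
L(W, D) = -881 + D (L(W, D) = D - 881 = -881 + D)
m(580) - L(R, -268) = 110 - (-881 - 268) = 110 - 1*(-1149) = 110 + 1149 = 1259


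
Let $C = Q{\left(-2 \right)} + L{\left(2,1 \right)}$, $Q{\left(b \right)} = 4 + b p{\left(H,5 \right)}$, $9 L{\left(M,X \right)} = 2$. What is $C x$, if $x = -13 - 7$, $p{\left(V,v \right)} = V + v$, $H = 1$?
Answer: $\frac{1400}{9} \approx 155.56$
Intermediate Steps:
$L{\left(M,X \right)} = \frac{2}{9}$ ($L{\left(M,X \right)} = \frac{1}{9} \cdot 2 = \frac{2}{9}$)
$Q{\left(b \right)} = 4 + 6 b$ ($Q{\left(b \right)} = 4 + b \left(1 + 5\right) = 4 + b 6 = 4 + 6 b$)
$x = -20$
$C = - \frac{70}{9}$ ($C = \left(4 + 6 \left(-2\right)\right) + \frac{2}{9} = \left(4 - 12\right) + \frac{2}{9} = -8 + \frac{2}{9} = - \frac{70}{9} \approx -7.7778$)
$C x = \left(- \frac{70}{9}\right) \left(-20\right) = \frac{1400}{9}$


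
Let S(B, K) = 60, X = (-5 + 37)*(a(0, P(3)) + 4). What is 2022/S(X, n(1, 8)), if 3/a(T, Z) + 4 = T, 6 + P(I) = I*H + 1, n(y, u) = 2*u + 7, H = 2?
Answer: 337/10 ≈ 33.700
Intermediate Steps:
n(y, u) = 7 + 2*u
P(I) = -5 + 2*I (P(I) = -6 + (I*2 + 1) = -6 + (2*I + 1) = -6 + (1 + 2*I) = -5 + 2*I)
a(T, Z) = 3/(-4 + T)
X = 104 (X = (-5 + 37)*(3/(-4 + 0) + 4) = 32*(3/(-4) + 4) = 32*(3*(-¼) + 4) = 32*(-¾ + 4) = 32*(13/4) = 104)
2022/S(X, n(1, 8)) = 2022/60 = 2022*(1/60) = 337/10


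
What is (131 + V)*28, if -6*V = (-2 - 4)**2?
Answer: 3500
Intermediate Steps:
V = -6 (V = -(-2 - 4)**2/6 = -1/6*(-6)**2 = -1/6*36 = -6)
(131 + V)*28 = (131 - 6)*28 = 125*28 = 3500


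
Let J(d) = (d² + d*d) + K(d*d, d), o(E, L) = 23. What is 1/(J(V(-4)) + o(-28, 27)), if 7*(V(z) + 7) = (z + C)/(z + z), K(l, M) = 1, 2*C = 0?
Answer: 98/11761 ≈ 0.0083326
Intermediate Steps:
C = 0 (C = (½)*0 = 0)
V(z) = -97/14 (V(z) = -7 + ((z + 0)/(z + z))/7 = -7 + (z/((2*z)))/7 = -7 + (z*(1/(2*z)))/7 = -7 + (⅐)*(½) = -7 + 1/14 = -97/14)
J(d) = 1 + 2*d² (J(d) = (d² + d*d) + 1 = (d² + d²) + 1 = 2*d² + 1 = 1 + 2*d²)
1/(J(V(-4)) + o(-28, 27)) = 1/((1 + 2*(-97/14)²) + 23) = 1/((1 + 2*(9409/196)) + 23) = 1/((1 + 9409/98) + 23) = 1/(9507/98 + 23) = 1/(11761/98) = 98/11761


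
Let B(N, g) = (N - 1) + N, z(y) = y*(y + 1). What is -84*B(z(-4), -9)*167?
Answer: -322644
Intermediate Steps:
z(y) = y*(1 + y)
B(N, g) = -1 + 2*N (B(N, g) = (-1 + N) + N = -1 + 2*N)
-84*B(z(-4), -9)*167 = -84*(-1 + 2*(-4*(1 - 4)))*167 = -84*(-1 + 2*(-4*(-3)))*167 = -84*(-1 + 2*12)*167 = -84*(-1 + 24)*167 = -84*23*167 = -1932*167 = -322644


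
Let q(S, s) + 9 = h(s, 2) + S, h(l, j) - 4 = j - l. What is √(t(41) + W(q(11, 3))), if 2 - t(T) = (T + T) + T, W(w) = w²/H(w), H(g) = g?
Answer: 2*I*√29 ≈ 10.77*I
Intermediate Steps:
h(l, j) = 4 + j - l (h(l, j) = 4 + (j - l) = 4 + j - l)
q(S, s) = -3 + S - s (q(S, s) = -9 + ((4 + 2 - s) + S) = -9 + ((6 - s) + S) = -9 + (6 + S - s) = -3 + S - s)
W(w) = w (W(w) = w²/w = w)
t(T) = 2 - 3*T (t(T) = 2 - ((T + T) + T) = 2 - (2*T + T) = 2 - 3*T)
√(t(41) + W(q(11, 3))) = √((2 - 3*41) + (-3 + 11 - 1*3)) = √((2 - 123) + (-3 + 11 - 3)) = √(-121 + 5) = √(-116) = 2*I*√29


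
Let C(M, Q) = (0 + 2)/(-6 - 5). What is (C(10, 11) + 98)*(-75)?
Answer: -80700/11 ≈ -7336.4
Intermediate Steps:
C(M, Q) = -2/11 (C(M, Q) = 2/(-11) = 2*(-1/11) = -2/11)
(C(10, 11) + 98)*(-75) = (-2/11 + 98)*(-75) = (1076/11)*(-75) = -80700/11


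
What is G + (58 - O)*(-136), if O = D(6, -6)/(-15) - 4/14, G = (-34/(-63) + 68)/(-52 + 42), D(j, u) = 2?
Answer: -357833/45 ≈ -7951.8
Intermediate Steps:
G = -2159/315 (G = (-34*(-1/63) + 68)/(-10) = (34/63 + 68)*(-⅒) = (4318/63)*(-⅒) = -2159/315 ≈ -6.8540)
O = -44/105 (O = 2/(-15) - 4/14 = 2*(-1/15) - 4*1/14 = -2/15 - 2/7 = -44/105 ≈ -0.41905)
G + (58 - O)*(-136) = -2159/315 + (58 - 1*(-44/105))*(-136) = -2159/315 + (58 + 44/105)*(-136) = -2159/315 + (6134/105)*(-136) = -2159/315 - 834224/105 = -357833/45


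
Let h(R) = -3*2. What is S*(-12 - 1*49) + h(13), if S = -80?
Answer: 4874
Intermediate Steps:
h(R) = -6
S*(-12 - 1*49) + h(13) = -80*(-12 - 1*49) - 6 = -80*(-12 - 49) - 6 = -80*(-61) - 6 = 4880 - 6 = 4874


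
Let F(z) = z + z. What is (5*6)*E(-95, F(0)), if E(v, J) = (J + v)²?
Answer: 270750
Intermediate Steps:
F(z) = 2*z
(5*6)*E(-95, F(0)) = (5*6)*(2*0 - 95)² = 30*(0 - 95)² = 30*(-95)² = 30*9025 = 270750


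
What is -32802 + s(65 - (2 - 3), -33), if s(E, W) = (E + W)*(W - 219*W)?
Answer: 204600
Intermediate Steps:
s(E, W) = -218*W*(E + W) (s(E, W) = (E + W)*(-218*W) = -218*W*(E + W))
-32802 + s(65 - (2 - 3), -33) = -32802 - 218*(-33)*((65 - (2 - 3)) - 33) = -32802 - 218*(-33)*((65 - (-1)) - 33) = -32802 - 218*(-33)*((65 - 1*(-1)) - 33) = -32802 - 218*(-33)*((65 + 1) - 33) = -32802 - 218*(-33)*(66 - 33) = -32802 - 218*(-33)*33 = -32802 + 237402 = 204600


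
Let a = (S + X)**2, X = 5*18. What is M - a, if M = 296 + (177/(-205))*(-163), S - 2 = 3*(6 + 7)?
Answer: -3428474/205 ≈ -16724.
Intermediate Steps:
S = 41 (S = 2 + 3*(6 + 7) = 2 + 3*13 = 2 + 39 = 41)
X = 90
M = 89531/205 (M = 296 + (177*(-1/205))*(-163) = 296 - 177/205*(-163) = 296 + 28851/205 = 89531/205 ≈ 436.74)
a = 17161 (a = (41 + 90)**2 = 131**2 = 17161)
M - a = 89531/205 - 1*17161 = 89531/205 - 17161 = -3428474/205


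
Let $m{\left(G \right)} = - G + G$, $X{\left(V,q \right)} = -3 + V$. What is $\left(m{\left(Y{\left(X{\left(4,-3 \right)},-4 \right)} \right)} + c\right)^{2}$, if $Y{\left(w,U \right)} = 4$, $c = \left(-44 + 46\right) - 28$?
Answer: $676$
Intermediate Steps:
$c = -26$ ($c = 2 - 28 = -26$)
$m{\left(G \right)} = 0$
$\left(m{\left(Y{\left(X{\left(4,-3 \right)},-4 \right)} \right)} + c\right)^{2} = \left(0 - 26\right)^{2} = \left(-26\right)^{2} = 676$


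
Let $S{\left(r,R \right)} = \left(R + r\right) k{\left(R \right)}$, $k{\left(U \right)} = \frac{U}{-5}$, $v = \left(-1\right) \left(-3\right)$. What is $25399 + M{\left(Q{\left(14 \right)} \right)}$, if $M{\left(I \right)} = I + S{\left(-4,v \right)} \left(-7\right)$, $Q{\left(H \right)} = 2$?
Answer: $\frac{126984}{5} \approx 25397.0$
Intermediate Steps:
$v = 3$
$k{\left(U \right)} = - \frac{U}{5}$ ($k{\left(U \right)} = U \left(- \frac{1}{5}\right) = - \frac{U}{5}$)
$S{\left(r,R \right)} = - \frac{R \left(R + r\right)}{5}$ ($S{\left(r,R \right)} = \left(R + r\right) \left(- \frac{R}{5}\right) = - \frac{R \left(R + r\right)}{5}$)
$M{\left(I \right)} = - \frac{21}{5} + I$ ($M{\left(I \right)} = I + \left(- \frac{1}{5}\right) 3 \left(3 - 4\right) \left(-7\right) = I + \left(- \frac{1}{5}\right) 3 \left(-1\right) \left(-7\right) = I + \frac{3}{5} \left(-7\right) = I - \frac{21}{5} = - \frac{21}{5} + I$)
$25399 + M{\left(Q{\left(14 \right)} \right)} = 25399 + \left(- \frac{21}{5} + 2\right) = 25399 - \frac{11}{5} = \frac{126984}{5}$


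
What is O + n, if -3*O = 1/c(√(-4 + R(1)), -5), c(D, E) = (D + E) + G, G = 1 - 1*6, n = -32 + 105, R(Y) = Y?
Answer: 22567/309 + I*√3/309 ≈ 73.032 + 0.0056053*I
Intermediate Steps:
n = 73
G = -5 (G = 1 - 6 = -5)
c(D, E) = -5 + D + E (c(D, E) = (D + E) - 5 = -5 + D + E)
O = -1/(3*(-10 + I*√3)) (O = -1/(3*(-5 + √(-4 + 1) - 5)) = -1/(3*(-5 + √(-3) - 5)) = -1/(3*(-5 + I*√3 - 5)) = -1/(3*(-10 + I*√3)) ≈ 0.032362 + 0.0056053*I)
O + n = (10/309 + I*√3/309) + 73 = 22567/309 + I*√3/309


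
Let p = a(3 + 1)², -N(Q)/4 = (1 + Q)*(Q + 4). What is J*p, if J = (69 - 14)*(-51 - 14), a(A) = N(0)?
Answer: -915200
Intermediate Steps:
N(Q) = -4*(1 + Q)*(4 + Q) (N(Q) = -4*(1 + Q)*(Q + 4) = -4*(1 + Q)*(4 + Q))
a(A) = -16 (a(A) = -16 - 20*0 - 4*0² = -16 + 0 - 4*0 = -16 + 0 + 0 = -16)
J = -3575 (J = 55*(-65) = -3575)
p = 256 (p = (-16)² = 256)
J*p = -3575*256 = -915200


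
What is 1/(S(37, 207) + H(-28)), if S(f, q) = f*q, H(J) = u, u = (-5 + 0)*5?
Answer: 1/7634 ≈ 0.00013099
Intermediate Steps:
u = -25 (u = -5*5 = -25)
H(J) = -25
1/(S(37, 207) + H(-28)) = 1/(37*207 - 25) = 1/(7659 - 25) = 1/7634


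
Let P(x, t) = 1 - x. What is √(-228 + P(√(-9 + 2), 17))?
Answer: √(-227 - I*√7) ≈ 0.0878 - 15.067*I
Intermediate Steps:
√(-228 + P(√(-9 + 2), 17)) = √(-228 + (1 - √(-9 + 2))) = √(-228 + (1 - √(-7))) = √(-228 + (1 - I*√7)) = √(-227 - I*√7)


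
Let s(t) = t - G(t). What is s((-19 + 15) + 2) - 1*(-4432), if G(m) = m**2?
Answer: 4426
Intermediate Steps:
s(t) = t - t**2
s((-19 + 15) + 2) - 1*(-4432) = ((-19 + 15) + 2)*(1 - ((-19 + 15) + 2)) - 1*(-4432) = (-4 + 2)*(1 - (-4 + 2)) + 4432 = -2*(1 - 1*(-2)) + 4432 = -2*(1 + 2) + 4432 = -2*3 + 4432 = -6 + 4432 = 4426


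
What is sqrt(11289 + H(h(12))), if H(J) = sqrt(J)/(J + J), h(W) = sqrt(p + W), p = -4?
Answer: sqrt(45156 + 2**(1/4))/2 ≈ 106.25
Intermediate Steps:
h(W) = sqrt(-4 + W)
H(J) = 1/(2*sqrt(J)) (H(J) = sqrt(J)/((2*J)) = (1/(2*J))*sqrt(J) = 1/(2*sqrt(J)))
sqrt(11289 + H(h(12))) = sqrt(11289 + 1/(2*sqrt(sqrt(-4 + 12)))) = sqrt(11289 + 1/(2*sqrt(sqrt(8)))) = sqrt(11289 + 1/(2*sqrt(2*sqrt(2)))) = sqrt(11289 + (2**(1/4)/2)/2) = sqrt(11289 + 2**(1/4)/4)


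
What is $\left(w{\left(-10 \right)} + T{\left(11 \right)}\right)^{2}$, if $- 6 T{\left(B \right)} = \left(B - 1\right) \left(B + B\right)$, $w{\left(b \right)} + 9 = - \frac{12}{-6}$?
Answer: $\frac{17161}{9} \approx 1906.8$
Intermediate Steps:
$w{\left(b \right)} = -7$ ($w{\left(b \right)} = -9 - \frac{12}{-6} = -9 - -2 = -9 + 2 = -7$)
$T{\left(B \right)} = - \frac{B \left(-1 + B\right)}{3}$ ($T{\left(B \right)} = - \frac{\left(B - 1\right) \left(B + B\right)}{6} = - \frac{\left(-1 + B\right) 2 B}{6} = - \frac{2 B \left(-1 + B\right)}{6} = - \frac{B \left(-1 + B\right)}{3}$)
$\left(w{\left(-10 \right)} + T{\left(11 \right)}\right)^{2} = \left(-7 + \frac{1}{3} \cdot 11 \left(1 - 11\right)\right)^{2} = \left(-7 + \frac{1}{3} \cdot 11 \left(-10\right)\right)^{2} = \left(-7 - \frac{110}{3}\right)^{2} = \left(- \frac{131}{3}\right)^{2} = \frac{17161}{9}$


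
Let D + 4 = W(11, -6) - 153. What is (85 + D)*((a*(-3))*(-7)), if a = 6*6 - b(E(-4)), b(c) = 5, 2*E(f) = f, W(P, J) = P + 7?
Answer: -35154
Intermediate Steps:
W(P, J) = 7 + P
E(f) = f/2
D = -139 (D = -4 + ((7 + 11) - 153) = -4 + (18 - 153) = -4 - 135 = -139)
a = 31 (a = 6*6 - 1*5 = 36 - 5 = 31)
(85 + D)*((a*(-3))*(-7)) = (85 - 139)*((31*(-3))*(-7)) = -(-5022)*(-7) = -54*651 = -35154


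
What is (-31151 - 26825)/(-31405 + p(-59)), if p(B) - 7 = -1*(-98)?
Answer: 14494/7825 ≈ 1.8523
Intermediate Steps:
p(B) = 105 (p(B) = 7 - 1*(-98) = 7 + 98 = 105)
(-31151 - 26825)/(-31405 + p(-59)) = (-31151 - 26825)/(-31405 + 105) = -57976/(-31300) = -57976*(-1/31300) = 14494/7825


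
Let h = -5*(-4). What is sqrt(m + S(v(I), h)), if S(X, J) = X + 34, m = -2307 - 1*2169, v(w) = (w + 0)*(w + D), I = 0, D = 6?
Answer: I*sqrt(4442) ≈ 66.648*I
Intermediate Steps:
v(w) = w*(6 + w) (v(w) = (w + 0)*(w + 6) = w*(6 + w))
m = -4476 (m = -2307 - 2169 = -4476)
h = 20
S(X, J) = 34 + X
sqrt(m + S(v(I), h)) = sqrt(-4476 + (34 + 0*(6 + 0))) = sqrt(-4476 + (34 + 0*6)) = sqrt(-4476 + (34 + 0)) = sqrt(-4476 + 34) = sqrt(-4442) = I*sqrt(4442)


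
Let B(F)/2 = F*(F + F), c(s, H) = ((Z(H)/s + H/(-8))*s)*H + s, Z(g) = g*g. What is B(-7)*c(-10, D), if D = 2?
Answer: 588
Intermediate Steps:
Z(g) = g²
c(s, H) = s + H*s*(-H/8 + H²/s) (c(s, H) = ((H²/s + H/(-8))*s)*H + s = ((H²/s + H*(-⅛))*s)*H + s = ((H²/s - H/8)*s)*H + s = ((-H/8 + H²/s)*s)*H + s = (s*(-H/8 + H²/s))*H + s = H*s*(-H/8 + H²/s) + s = s + H*s*(-H/8 + H²/s))
B(F) = 4*F² (B(F) = 2*(F*(F + F)) = 2*(F*(2*F)) = 2*(2*F²) = 4*F²)
B(-7)*c(-10, D) = (4*(-7)²)*(-10 + 2³ - ⅛*(-10)*2²) = (4*49)*(-10 + 8 - ⅛*(-10)*4) = 196*(-10 + 8 + 5) = 196*3 = 588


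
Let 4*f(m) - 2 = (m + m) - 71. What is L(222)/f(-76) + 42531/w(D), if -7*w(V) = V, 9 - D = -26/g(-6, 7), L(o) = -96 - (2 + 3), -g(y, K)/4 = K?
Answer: -921090746/24973 ≈ -36883.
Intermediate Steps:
g(y, K) = -4*K
L(o) = -101 (L(o) = -96 - 1*5 = -96 - 5 = -101)
f(m) = -69/4 + m/2 (f(m) = ½ + ((m + m) - 71)/4 = ½ + (2*m - 71)/4 = ½ + (-71 + 2*m)/4 = ½ + (-71/4 + m/2) = -69/4 + m/2)
D = 113/14 (D = 9 - (-26)/((-4*7)) = 9 - (-26)/(-28) = 9 - (-26)*(-1)/28 = 9 - 1*13/14 = 9 - 13/14 = 113/14 ≈ 8.0714)
w(V) = -V/7
L(222)/f(-76) + 42531/w(D) = -101/(-69/4 + (½)*(-76)) + 42531/((-⅐*113/14)) = -101/(-69/4 - 38) + 42531/(-113/98) = -101/(-221/4) + 42531*(-98/113) = -101*(-4/221) - 4168038/113 = 404/221 - 4168038/113 = -921090746/24973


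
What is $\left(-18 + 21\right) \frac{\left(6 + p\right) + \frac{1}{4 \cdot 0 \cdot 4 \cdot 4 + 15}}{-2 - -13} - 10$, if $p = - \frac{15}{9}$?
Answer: $- \frac{44}{5} \approx -8.8$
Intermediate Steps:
$p = - \frac{5}{3}$ ($p = \left(-15\right) \frac{1}{9} = - \frac{5}{3} \approx -1.6667$)
$\left(-18 + 21\right) \frac{\left(6 + p\right) + \frac{1}{4 \cdot 0 \cdot 4 \cdot 4 + 15}}{-2 - -13} - 10 = \left(-18 + 21\right) \frac{\left(6 - \frac{5}{3}\right) + \frac{1}{4 \cdot 0 \cdot 4 \cdot 4 + 15}}{-2 - -13} - 10 = 3 \frac{\frac{13}{3} + \frac{1}{0 \cdot 16 + 15}}{-2 + 13} - 10 = 3 \frac{\frac{13}{3} + \frac{1}{0 + 15}}{11} - 10 = 3 \left(\frac{13}{3} + \frac{1}{15}\right) \frac{1}{11} - 10 = 3 \cdot \frac{22}{5} \cdot \frac{1}{11} - 10 = 3 \cdot \frac{2}{5} - 10 = \frac{6}{5} - 10 = - \frac{44}{5}$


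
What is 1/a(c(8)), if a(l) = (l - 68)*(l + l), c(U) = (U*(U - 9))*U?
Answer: 1/16896 ≈ 5.9186e-5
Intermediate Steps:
c(U) = U²*(-9 + U) (c(U) = (U*(-9 + U))*U = U²*(-9 + U))
a(l) = 2*l*(-68 + l) (a(l) = (-68 + l)*(2*l) = 2*l*(-68 + l))
1/a(c(8)) = 1/(2*(8²*(-9 + 8))*(-68 + 8²*(-9 + 8))) = 1/(2*(64*(-1))*(-68 + 64*(-1))) = 1/(2*(-64)*(-68 - 64)) = 1/(2*(-64)*(-132)) = 1/16896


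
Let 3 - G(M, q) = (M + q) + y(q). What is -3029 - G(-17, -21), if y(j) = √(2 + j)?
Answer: -3070 + I*√19 ≈ -3070.0 + 4.3589*I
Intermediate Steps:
G(M, q) = 3 - M - q - √(2 + q) (G(M, q) = 3 - ((M + q) + √(2 + q)) = 3 - (M + q + √(2 + q)) = 3 + (-M - q - √(2 + q)) = 3 - M - q - √(2 + q))
-3029 - G(-17, -21) = -3029 - (3 - 1*(-17) - 1*(-21) - √(2 - 21)) = -3029 - (3 + 17 + 21 - √(-19)) = -3029 - (3 + 17 + 21 - I*√19) = -3029 - (41 - I*√19) = -3029 + (-41 + I*√19) = -3070 + I*√19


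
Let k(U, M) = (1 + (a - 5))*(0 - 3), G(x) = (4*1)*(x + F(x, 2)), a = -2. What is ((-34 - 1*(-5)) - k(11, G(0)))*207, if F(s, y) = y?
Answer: -9729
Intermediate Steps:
G(x) = 8 + 4*x (G(x) = (4*1)*(x + 2) = 4*(2 + x) = 8 + 4*x)
k(U, M) = 18 (k(U, M) = (1 + (-2 - 5))*(0 - 3) = (1 - 7)*(-3) = -6*(-3) = 18)
((-34 - 1*(-5)) - k(11, G(0)))*207 = ((-34 - 1*(-5)) - 1*18)*207 = ((-34 + 5) - 18)*207 = (-29 - 18)*207 = -47*207 = -9729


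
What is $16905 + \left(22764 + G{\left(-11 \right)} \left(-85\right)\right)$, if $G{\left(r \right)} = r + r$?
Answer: $41539$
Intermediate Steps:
$G{\left(r \right)} = 2 r$
$16905 + \left(22764 + G{\left(-11 \right)} \left(-85\right)\right) = 16905 + \left(22764 + 2 \left(-11\right) \left(-85\right)\right) = 16905 + \left(22764 - -1870\right) = 16905 + \left(22764 + 1870\right) = 16905 + 24634 = 41539$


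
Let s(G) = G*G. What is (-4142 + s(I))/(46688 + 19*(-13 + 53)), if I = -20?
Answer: -1871/23724 ≈ -0.078865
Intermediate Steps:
s(G) = G**2
(-4142 + s(I))/(46688 + 19*(-13 + 53)) = (-4142 + (-20)**2)/(46688 + 19*(-13 + 53)) = (-4142 + 400)/(46688 + 19*40) = -3742/(46688 + 760) = -3742/47448 = -3742*1/47448 = -1871/23724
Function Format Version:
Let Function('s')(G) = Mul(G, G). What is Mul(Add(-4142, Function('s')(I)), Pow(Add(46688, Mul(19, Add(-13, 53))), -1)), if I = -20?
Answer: Rational(-1871, 23724) ≈ -0.078865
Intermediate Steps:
Function('s')(G) = Pow(G, 2)
Mul(Add(-4142, Function('s')(I)), Pow(Add(46688, Mul(19, Add(-13, 53))), -1)) = Mul(Add(-4142, Pow(-20, 2)), Pow(Add(46688, Mul(19, Add(-13, 53))), -1)) = Mul(Add(-4142, 400), Pow(Add(46688, Mul(19, 40)), -1)) = Mul(-3742, Pow(Add(46688, 760), -1)) = Mul(-3742, Pow(47448, -1)) = Mul(-3742, Rational(1, 47448)) = Rational(-1871, 23724)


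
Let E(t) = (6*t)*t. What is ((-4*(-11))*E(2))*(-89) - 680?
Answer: -94664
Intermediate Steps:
E(t) = 6*t²
((-4*(-11))*E(2))*(-89) - 680 = ((-4*(-11))*(6*2²))*(-89) - 680 = (44*(6*4))*(-89) - 680 = (44*24)*(-89) - 680 = 1056*(-89) - 680 = -93984 - 680 = -94664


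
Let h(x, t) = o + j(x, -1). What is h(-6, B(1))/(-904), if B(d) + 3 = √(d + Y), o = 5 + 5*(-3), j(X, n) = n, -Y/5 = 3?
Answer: 11/904 ≈ 0.012168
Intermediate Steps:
Y = -15 (Y = -5*3 = -15)
o = -10 (o = 5 - 15 = -10)
B(d) = -3 + √(-15 + d) (B(d) = -3 + √(d - 15) = -3 + √(-15 + d))
h(x, t) = -11 (h(x, t) = -10 - 1 = -11)
h(-6, B(1))/(-904) = -11/(-904) = -11*(-1/904) = 11/904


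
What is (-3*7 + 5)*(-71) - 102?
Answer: 1034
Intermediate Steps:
(-3*7 + 5)*(-71) - 102 = (-21 + 5)*(-71) - 102 = -16*(-71) - 102 = 1136 - 102 = 1034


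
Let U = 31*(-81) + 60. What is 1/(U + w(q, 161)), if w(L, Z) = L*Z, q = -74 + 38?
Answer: -1/8247 ≈ -0.00012126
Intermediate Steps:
q = -36
U = -2451 (U = -2511 + 60 = -2451)
1/(U + w(q, 161)) = 1/(-2451 - 36*161) = 1/(-2451 - 5796) = 1/(-8247) = -1/8247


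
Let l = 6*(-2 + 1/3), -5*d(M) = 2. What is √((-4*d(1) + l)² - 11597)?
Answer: I*√288161/5 ≈ 107.36*I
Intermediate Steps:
d(M) = -⅖ (d(M) = -⅕*2 = -⅖)
l = -10 (l = 6*(-2 + ⅓) = 6*(-5/3) = -10)
√((-4*d(1) + l)² - 11597) = √((-4*(-⅖) - 10)² - 11597) = √((8/5 - 10)² - 11597) = √((-42/5)² - 11597) = √(1764/25 - 11597) = √(-288161/25) = I*√288161/5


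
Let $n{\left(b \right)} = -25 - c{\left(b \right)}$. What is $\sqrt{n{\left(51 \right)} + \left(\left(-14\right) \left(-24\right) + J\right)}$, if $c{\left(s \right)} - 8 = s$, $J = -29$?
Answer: $\sqrt{223} \approx 14.933$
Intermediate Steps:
$c{\left(s \right)} = 8 + s$
$n{\left(b \right)} = -33 - b$ ($n{\left(b \right)} = -25 - \left(8 + b\right) = -33 - b$)
$\sqrt{n{\left(51 \right)} + \left(\left(-14\right) \left(-24\right) + J\right)} = \sqrt{\left(-33 - 51\right) - -307} = \sqrt{\left(-33 - 51\right) + \left(336 - 29\right)} = \sqrt{-84 + 307} = \sqrt{223}$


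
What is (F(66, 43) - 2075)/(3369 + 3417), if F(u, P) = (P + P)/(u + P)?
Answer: -25121/82186 ≈ -0.30566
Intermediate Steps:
F(u, P) = 2*P/(P + u) (F(u, P) = (2*P)/(P + u) = 2*P/(P + u))
(F(66, 43) - 2075)/(3369 + 3417) = (2*43/(43 + 66) - 2075)/(3369 + 3417) = (2*43/109 - 2075)/6786 = (2*43*(1/109) - 2075)*(1/6786) = (86/109 - 2075)*(1/6786) = -226089/109*1/6786 = -25121/82186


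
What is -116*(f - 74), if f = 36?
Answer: 4408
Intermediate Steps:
-116*(f - 74) = -116*(36 - 74) = -116*(-38) = 4408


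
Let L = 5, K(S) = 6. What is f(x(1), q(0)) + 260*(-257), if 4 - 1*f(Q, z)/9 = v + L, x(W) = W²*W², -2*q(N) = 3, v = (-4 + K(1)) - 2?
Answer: -66829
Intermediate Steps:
v = 0 (v = (-4 + 6) - 2 = 2 - 2 = 0)
q(N) = -3/2 (q(N) = -½*3 = -3/2)
x(W) = W⁴
f(Q, z) = -9 (f(Q, z) = 36 - 9*(0 + 5) = 36 - 9*5 = 36 - 45 = -9)
f(x(1), q(0)) + 260*(-257) = -9 + 260*(-257) = -9 - 66820 = -66829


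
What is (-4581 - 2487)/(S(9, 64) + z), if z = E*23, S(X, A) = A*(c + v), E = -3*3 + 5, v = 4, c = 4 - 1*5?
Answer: -1767/25 ≈ -70.680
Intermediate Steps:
c = -1 (c = 4 - 5 = -1)
E = -4 (E = -9 + 5 = -4)
S(X, A) = 3*A (S(X, A) = A*(-1 + 4) = A*3 = 3*A)
z = -92 (z = -4*23 = -92)
(-4581 - 2487)/(S(9, 64) + z) = (-4581 - 2487)/(3*64 - 92) = -7068/(192 - 92) = -7068/100 = -7068*1/100 = -1767/25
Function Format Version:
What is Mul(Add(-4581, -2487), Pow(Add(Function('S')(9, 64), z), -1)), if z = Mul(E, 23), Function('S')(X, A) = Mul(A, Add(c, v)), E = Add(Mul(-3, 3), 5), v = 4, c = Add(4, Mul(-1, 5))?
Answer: Rational(-1767, 25) ≈ -70.680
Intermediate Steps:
c = -1 (c = Add(4, -5) = -1)
E = -4 (E = Add(-9, 5) = -4)
Function('S')(X, A) = Mul(3, A) (Function('S')(X, A) = Mul(A, Add(-1, 4)) = Mul(A, 3) = Mul(3, A))
z = -92 (z = Mul(-4, 23) = -92)
Mul(Add(-4581, -2487), Pow(Add(Function('S')(9, 64), z), -1)) = Mul(Add(-4581, -2487), Pow(Add(Mul(3, 64), -92), -1)) = Mul(-7068, Pow(Add(192, -92), -1)) = Mul(-7068, Pow(100, -1)) = Mul(-7068, Rational(1, 100)) = Rational(-1767, 25)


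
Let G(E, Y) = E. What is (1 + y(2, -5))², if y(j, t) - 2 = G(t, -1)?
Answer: 4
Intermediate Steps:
y(j, t) = 2 + t
(1 + y(2, -5))² = (1 + (2 - 5))² = (1 - 3)² = (-2)² = 4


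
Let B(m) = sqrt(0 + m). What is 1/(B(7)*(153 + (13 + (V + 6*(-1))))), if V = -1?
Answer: sqrt(7)/1113 ≈ 0.0023771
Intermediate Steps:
B(m) = sqrt(m)
1/(B(7)*(153 + (13 + (V + 6*(-1))))) = 1/(sqrt(7)*(153 + (13 + (-1 + 6*(-1))))) = 1/(sqrt(7)*(153 + (13 + (-1 - 6)))) = 1/(sqrt(7)*(153 + (13 - 7))) = 1/(sqrt(7)*(153 + 6)) = 1/(sqrt(7)*159) = 1/(159*sqrt(7)) = sqrt(7)/1113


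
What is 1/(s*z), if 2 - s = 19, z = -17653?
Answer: 1/300101 ≈ 3.3322e-6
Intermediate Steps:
s = -17 (s = 2 - 1*19 = 2 - 19 = -17)
1/(s*z) = 1/(-17*(-17653)) = 1/300101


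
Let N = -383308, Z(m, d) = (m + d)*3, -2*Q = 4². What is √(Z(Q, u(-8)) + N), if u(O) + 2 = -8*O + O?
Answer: I*√383170 ≈ 619.01*I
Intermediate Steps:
u(O) = -2 - 7*O (u(O) = -2 + (-8*O + O) = -2 - 7*O)
Q = -8 (Q = -½*4² = -½*16 = -8)
Z(m, d) = 3*d + 3*m (Z(m, d) = (d + m)*3 = 3*d + 3*m)
√(Z(Q, u(-8)) + N) = √((3*(-2 - 7*(-8)) + 3*(-8)) - 383308) = √((3*(-2 + 56) - 24) - 383308) = √((3*54 - 24) - 383308) = √((162 - 24) - 383308) = √(138 - 383308) = √(-383170) = I*√383170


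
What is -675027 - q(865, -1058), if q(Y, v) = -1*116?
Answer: -674911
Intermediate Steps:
q(Y, v) = -116
-675027 - q(865, -1058) = -675027 - 1*(-116) = -675027 + 116 = -674911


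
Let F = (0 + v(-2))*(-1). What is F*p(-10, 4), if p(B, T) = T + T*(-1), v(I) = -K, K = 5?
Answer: 0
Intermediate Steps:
v(I) = -5 (v(I) = -1*5 = -5)
p(B, T) = 0 (p(B, T) = T - T = 0)
F = 5 (F = (0 - 5)*(-1) = -5*(-1) = 5)
F*p(-10, 4) = 5*0 = 0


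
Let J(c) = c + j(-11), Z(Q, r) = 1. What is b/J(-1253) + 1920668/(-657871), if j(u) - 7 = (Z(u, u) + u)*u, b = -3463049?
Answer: 2276057629831/747341456 ≈ 3045.5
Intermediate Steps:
j(u) = 7 + u*(1 + u) (j(u) = 7 + (1 + u)*u = 7 + u*(1 + u))
J(c) = 117 + c (J(c) = c + (7 - 11 + (-11)**2) = c + (7 - 11 + 121) = c + 117 = 117 + c)
b/J(-1253) + 1920668/(-657871) = -3463049/(117 - 1253) + 1920668/(-657871) = -3463049/(-1136) + 1920668*(-1/657871) = -3463049*(-1/1136) - 1920668/657871 = 3463049/1136 - 1920668/657871 = 2276057629831/747341456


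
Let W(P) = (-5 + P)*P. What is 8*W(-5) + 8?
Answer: 408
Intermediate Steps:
W(P) = P*(-5 + P)
8*W(-5) + 8 = 8*(-5*(-5 - 5)) + 8 = 8*(-5*(-10)) + 8 = 8*50 + 8 = 400 + 8 = 408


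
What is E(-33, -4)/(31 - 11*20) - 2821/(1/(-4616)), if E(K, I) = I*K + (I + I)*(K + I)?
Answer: 2461107676/189 ≈ 1.3022e+7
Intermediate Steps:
E(K, I) = I*K + 2*I*(I + K) (E(K, I) = I*K + (2*I)*(I + K) = I*K + 2*I*(I + K))
E(-33, -4)/(31 - 11*20) - 2821/(1/(-4616)) = (-4*(2*(-4) + 3*(-33)))/(31 - 11*20) - 2821/(1/(-4616)) = (-4*(-8 - 99))/(31 - 220) - 2821/(-1/4616) = -4*(-107)/(-189) - 2821*(-4616) = 428*(-1/189) + 13021736 = -428/189 + 13021736 = 2461107676/189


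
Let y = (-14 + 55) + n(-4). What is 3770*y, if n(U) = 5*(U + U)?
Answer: 3770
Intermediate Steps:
n(U) = 10*U (n(U) = 5*(2*U) = 10*U)
y = 1 (y = (-14 + 55) + 10*(-4) = 41 - 40 = 1)
3770*y = 3770*1 = 3770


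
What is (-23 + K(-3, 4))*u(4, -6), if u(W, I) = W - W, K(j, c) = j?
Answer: 0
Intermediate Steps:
u(W, I) = 0
(-23 + K(-3, 4))*u(4, -6) = (-23 - 3)*0 = -26*0 = 0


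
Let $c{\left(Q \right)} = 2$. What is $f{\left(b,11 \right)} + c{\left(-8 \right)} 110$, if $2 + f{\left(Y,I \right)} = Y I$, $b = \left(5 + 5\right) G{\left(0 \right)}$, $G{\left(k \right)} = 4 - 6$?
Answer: $-2$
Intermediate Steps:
$G{\left(k \right)} = -2$ ($G{\left(k \right)} = 4 - 6 = -2$)
$b = -20$ ($b = \left(5 + 5\right) \left(-2\right) = 10 \left(-2\right) = -20$)
$f{\left(Y,I \right)} = -2 + I Y$ ($f{\left(Y,I \right)} = -2 + Y I = -2 + I Y$)
$f{\left(b,11 \right)} + c{\left(-8 \right)} 110 = \left(-2 + 11 \left(-20\right)\right) + 2 \cdot 110 = \left(-2 - 220\right) + 220 = -222 + 220 = -2$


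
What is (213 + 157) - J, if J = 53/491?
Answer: 181617/491 ≈ 369.89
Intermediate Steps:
J = 53/491 (J = 53*(1/491) = 53/491 ≈ 0.10794)
(213 + 157) - J = (213 + 157) - 1*53/491 = 370 - 53/491 = 181617/491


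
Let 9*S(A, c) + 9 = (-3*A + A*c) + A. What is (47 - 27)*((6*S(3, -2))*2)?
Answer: -560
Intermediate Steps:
S(A, c) = -1 - 2*A/9 + A*c/9 (S(A, c) = -1 + ((-3*A + A*c) + A)/9 = -1 + (-2*A + A*c)/9 = -1 + (-2*A/9 + A*c/9) = -1 - 2*A/9 + A*c/9)
(47 - 27)*((6*S(3, -2))*2) = (47 - 27)*((6*(-1 - 2/9*3 + (⅑)*3*(-2)))*2) = 20*((6*(-1 - ⅔ - ⅔))*2) = 20*((6*(-7/3))*2) = 20*(-14*2) = 20*(-28) = -560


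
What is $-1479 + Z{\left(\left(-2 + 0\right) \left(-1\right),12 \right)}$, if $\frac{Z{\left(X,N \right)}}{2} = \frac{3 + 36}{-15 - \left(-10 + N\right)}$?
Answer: $- \frac{25221}{17} \approx -1483.6$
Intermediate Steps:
$Z{\left(X,N \right)} = \frac{78}{-5 - N}$ ($Z{\left(X,N \right)} = 2 \frac{3 + 36}{-15 - \left(-10 + N\right)} = 2 \frac{39}{-5 - N} = \frac{78}{-5 - N}$)
$-1479 + Z{\left(\left(-2 + 0\right) \left(-1\right),12 \right)} = -1479 - \frac{78}{5 + 12} = -1479 - \frac{78}{17} = - \frac{25221}{17}$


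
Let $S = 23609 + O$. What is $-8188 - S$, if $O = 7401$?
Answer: $-39198$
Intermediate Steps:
$S = 31010$ ($S = 23609 + 7401 = 31010$)
$-8188 - S = -8188 - 31010 = -39198$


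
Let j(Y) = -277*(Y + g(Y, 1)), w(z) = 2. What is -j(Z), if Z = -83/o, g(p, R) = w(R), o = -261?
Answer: 167585/261 ≈ 642.09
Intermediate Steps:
g(p, R) = 2
Z = 83/261 (Z = -83/(-261) = -83*(-1/261) = 83/261 ≈ 0.31801)
j(Y) = -554 - 277*Y (j(Y) = -277*(Y + 2) = -277*(2 + Y) = -554 - 277*Y)
-j(Z) = -(-554 - 277*83/261) = -(-554 - 22991/261) = -1*(-167585/261) = 167585/261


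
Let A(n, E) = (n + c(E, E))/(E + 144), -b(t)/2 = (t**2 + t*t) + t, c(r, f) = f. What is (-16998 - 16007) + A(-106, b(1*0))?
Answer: -2376413/72 ≈ -33006.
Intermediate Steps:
b(t) = -4*t**2 - 2*t (b(t) = -2*((t**2 + t*t) + t) = -2*((t**2 + t**2) + t) = -2*(2*t**2 + t) = -2*(t + 2*t**2) = -4*t**2 - 2*t)
A(n, E) = (E + n)/(144 + E) (A(n, E) = (n + E)/(E + 144) = (E + n)/(144 + E))
(-16998 - 16007) + A(-106, b(1*0)) = (-16998 - 16007) + (-2*1*0*(1 + 2*(1*0)) - 106)/(144 - 2*1*0*(1 + 2*(1*0))) = -33005 + (-2*0*(1 + 2*0) - 106)/(144 - 2*0*(1 + 2*0)) = -33005 + (-2*0*(1 + 0) - 106)/(144 - 2*0*(1 + 0)) = -33005 + (-2*0*1 - 106)/(144 - 2*0*1) = -33005 + (0 - 106)/(144 + 0) = -33005 - 106/144 = -33005 + (1/144)*(-106) = -33005 - 53/72 = -2376413/72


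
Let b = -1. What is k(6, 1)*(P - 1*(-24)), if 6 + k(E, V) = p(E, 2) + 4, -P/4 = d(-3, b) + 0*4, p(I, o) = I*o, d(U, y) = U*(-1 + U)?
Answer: -240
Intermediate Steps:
P = -48 (P = -4*(-3*(-1 - 3) + 0*4) = -4*(-3*(-4) + 0) = -4*(12 + 0) = -4*12 = -48)
k(E, V) = -2 + 2*E (k(E, V) = -6 + (E*2 + 4) = -6 + (2*E + 4) = -6 + (4 + 2*E) = -2 + 2*E)
k(6, 1)*(P - 1*(-24)) = (-2 + 2*6)*(-48 - 1*(-24)) = (-2 + 12)*(-48 + 24) = 10*(-24) = -240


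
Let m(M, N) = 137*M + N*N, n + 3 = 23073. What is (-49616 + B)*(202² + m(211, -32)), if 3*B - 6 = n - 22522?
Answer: -10489576090/3 ≈ -3.4965e+9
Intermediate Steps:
n = 23070 (n = -3 + 23073 = 23070)
m(M, N) = N² + 137*M (m(M, N) = 137*M + N² = N² + 137*M)
B = 554/3 (B = 2 + (23070 - 22522)/3 = 2 + (⅓)*548 = 2 + 548/3 = 554/3 ≈ 184.67)
(-49616 + B)*(202² + m(211, -32)) = (-49616 + 554/3)*(202² + ((-32)² + 137*211)) = -148294*(40804 + (1024 + 28907))/3 = -148294*(40804 + 29931)/3 = -148294/3*70735 = -10489576090/3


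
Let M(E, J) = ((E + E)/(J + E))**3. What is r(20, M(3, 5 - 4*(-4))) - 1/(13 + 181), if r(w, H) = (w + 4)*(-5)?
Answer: -23281/194 ≈ -120.01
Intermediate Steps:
M(E, J) = 8*E**3/(E + J)**3 (M(E, J) = ((2*E)/(E + J))**3 = (2*E/(E + J))**3 = 8*E**3/(E + J)**3)
r(w, H) = -20 - 5*w (r(w, H) = (4 + w)*(-5) = -20 - 5*w)
r(20, M(3, 5 - 4*(-4))) - 1/(13 + 181) = (-20 - 5*20) - 1/(13 + 181) = (-20 - 100) - 1/194 = -120 - 1*1/194 = -120 - 1/194 = -23281/194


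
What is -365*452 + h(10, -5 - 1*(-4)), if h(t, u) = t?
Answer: -164970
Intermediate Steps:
-365*452 + h(10, -5 - 1*(-4)) = -365*452 + 10 = -164980 + 10 = -164970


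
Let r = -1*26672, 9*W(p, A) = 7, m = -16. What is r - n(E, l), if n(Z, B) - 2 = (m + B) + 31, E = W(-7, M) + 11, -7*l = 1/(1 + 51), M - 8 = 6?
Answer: -9714795/364 ≈ -26689.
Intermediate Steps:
M = 14 (M = 8 + 6 = 14)
W(p, A) = 7/9 (W(p, A) = (1/9)*7 = 7/9)
l = -1/364 (l = -1/(7*(1 + 51)) = -1/7/52 = -1/7*1/52 = -1/364 ≈ -0.0027473)
E = 106/9 (E = 7/9 + 11 = 106/9 ≈ 11.778)
n(Z, B) = 17 + B (n(Z, B) = 2 + ((-16 + B) + 31) = 2 + (15 + B) = 17 + B)
r = -26672
r - n(E, l) = -26672 - (17 - 1/364) = -26672 - 1*6187/364 = -26672 - 6187/364 = -9714795/364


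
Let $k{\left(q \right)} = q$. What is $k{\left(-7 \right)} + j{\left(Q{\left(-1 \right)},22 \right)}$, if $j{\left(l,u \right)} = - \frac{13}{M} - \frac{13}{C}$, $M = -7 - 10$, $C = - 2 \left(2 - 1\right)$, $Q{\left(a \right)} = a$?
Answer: $\frac{9}{34} \approx 0.26471$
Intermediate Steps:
$C = -2$ ($C = \left(-2\right) 1 = -2$)
$M = -17$
$j{\left(l,u \right)} = \frac{247}{34}$ ($j{\left(l,u \right)} = - \frac{13}{-17} - \frac{13}{-2} = \left(-13\right) \left(- \frac{1}{17}\right) - - \frac{13}{2} = \frac{13}{17} + \frac{13}{2} = \frac{247}{34}$)
$k{\left(-7 \right)} + j{\left(Q{\left(-1 \right)},22 \right)} = -7 + \frac{247}{34} = \frac{9}{34}$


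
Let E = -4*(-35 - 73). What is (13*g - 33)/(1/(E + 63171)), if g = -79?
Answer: -67419180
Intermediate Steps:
E = 432 (E = -(-432) = -4*(-108) = 432)
(13*g - 33)/(1/(E + 63171)) = (13*(-79) - 33)/(1/(432 + 63171)) = (-1027 - 33)/(1/63603) = -1060/1/63603 = -1060*63603 = -67419180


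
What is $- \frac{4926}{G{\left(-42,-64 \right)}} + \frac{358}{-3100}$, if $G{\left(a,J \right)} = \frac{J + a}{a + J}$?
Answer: $- \frac{7635479}{1550} \approx -4926.1$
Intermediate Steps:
$G{\left(a,J \right)} = 1$ ($G{\left(a,J \right)} = \frac{J + a}{J + a} = 1$)
$- \frac{4926}{G{\left(-42,-64 \right)}} + \frac{358}{-3100} = - \frac{4926}{1} + \frac{358}{-3100} = \left(-4926\right) 1 + 358 \left(- \frac{1}{3100}\right) = -4926 - \frac{179}{1550} = - \frac{7635479}{1550}$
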